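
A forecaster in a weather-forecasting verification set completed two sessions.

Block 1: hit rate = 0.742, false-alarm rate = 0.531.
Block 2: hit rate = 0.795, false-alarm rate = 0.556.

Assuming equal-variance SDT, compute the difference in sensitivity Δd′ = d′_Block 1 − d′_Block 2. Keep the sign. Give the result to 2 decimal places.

Δd′ = -0.11

Block 1: z(0.742) = 0.650, z(0.531) = 0.078, d' = 0.572
Block 2: z(0.795) = 0.824, z(0.556) = 0.141, d' = 0.683
Δd' = d'_Block 1 − d'_Block 2 = 0.572 − 0.683 = -0.111
Block 2 has the higher sensitivity.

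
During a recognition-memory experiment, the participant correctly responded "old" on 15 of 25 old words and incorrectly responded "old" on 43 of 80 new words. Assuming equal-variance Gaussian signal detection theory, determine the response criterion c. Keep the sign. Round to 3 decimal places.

H = 15/25 = 0.6000
FA = 43/80 = 0.5375
z(H) = z(0.6000) = 0.2533
z(FA) = z(0.5375) = 0.0941
c = −½·[z(H) + z(FA)] = −0.5 × (0.2533 + 0.0941) = -0.1737
c < 0: the participant has a liberal response bias.

c = -0.174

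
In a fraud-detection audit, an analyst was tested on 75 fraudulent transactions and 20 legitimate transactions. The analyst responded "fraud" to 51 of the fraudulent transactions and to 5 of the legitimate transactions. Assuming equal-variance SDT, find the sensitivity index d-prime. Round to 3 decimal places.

H = 51/75 = 0.6800
FA = 5/20 = 0.2500
z(H) = 0.4677
z(FA) = -0.6745
d' = z(H) − z(FA) = 0.4677 − (-0.6745) = 1.1422

d-prime = 1.142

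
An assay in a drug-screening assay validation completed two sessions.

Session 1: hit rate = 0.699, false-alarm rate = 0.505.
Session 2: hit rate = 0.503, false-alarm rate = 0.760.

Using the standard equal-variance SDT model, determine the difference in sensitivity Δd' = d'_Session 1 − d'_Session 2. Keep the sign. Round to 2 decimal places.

Session 1: z(0.699) = 0.522, z(0.505) = 0.013, d' = 0.509
Session 2: z(0.503) = 0.008, z(0.760) = 0.706, d' = -0.698
Δd' = d'_Session 1 − d'_Session 2 = 0.509 − (-0.698) = 1.207
Session 1 has the higher sensitivity.

Δd' = 1.21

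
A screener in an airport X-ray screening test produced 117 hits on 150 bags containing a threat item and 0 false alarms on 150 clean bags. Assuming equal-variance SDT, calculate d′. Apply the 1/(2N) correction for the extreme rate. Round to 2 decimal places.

d′ = 3.49

The false-alarm rate is 0/150 = 0, so apply the 1/(2N) correction: FA → 1/(2·150) = 0.00333.
z(H) = z(0.78000) = 0.772
z(FA) = z(0.00333) = -2.713
d' = 0.772 − (-2.713) = 3.485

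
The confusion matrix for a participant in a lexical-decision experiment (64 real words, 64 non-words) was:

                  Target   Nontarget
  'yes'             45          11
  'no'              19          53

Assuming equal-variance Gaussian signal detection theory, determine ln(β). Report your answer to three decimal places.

ln β = 0.306

H = 45/64 = 0.7031
FA = 11/64 = 0.1719
Φ⁻¹(0.7031) = 0.5333, Φ⁻¹(0.1719) = -0.9467
ln β = −½·[z(H)² − z(FA)²] = −0.5 × (0.2844 − 0.8962) = 0.3059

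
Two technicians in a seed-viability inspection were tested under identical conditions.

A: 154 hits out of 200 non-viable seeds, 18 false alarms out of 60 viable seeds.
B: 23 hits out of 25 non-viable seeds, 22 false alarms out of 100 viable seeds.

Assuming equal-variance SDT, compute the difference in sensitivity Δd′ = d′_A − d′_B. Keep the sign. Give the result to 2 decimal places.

A: z(0.7700) = 0.739, z(0.3000) = -0.524, d' = 1.263
B: z(0.9200) = 1.405, z(0.2200) = -0.772, d' = 2.177
Δd' = d'_A − d'_B = 1.263 − 2.177 = -0.914
B has the higher sensitivity.

Δd′ = -0.91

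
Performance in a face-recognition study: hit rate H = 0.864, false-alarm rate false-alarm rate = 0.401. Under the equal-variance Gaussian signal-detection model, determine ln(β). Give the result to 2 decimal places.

Φ⁻¹(0.864) = 1.098, Φ⁻¹(0.401) = -0.251
ln β = −½·[z(H)² − z(FA)²] = −0.5 × (1.206 − 0.063) = -0.5715

ln β = -0.57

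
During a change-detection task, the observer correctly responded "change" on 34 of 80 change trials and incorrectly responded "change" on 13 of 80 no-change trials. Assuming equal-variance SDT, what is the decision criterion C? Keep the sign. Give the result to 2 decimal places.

C = 0.59

H = 34/80 = 0.4250
FA = 13/80 = 0.1625
Φ⁻¹(H) = -0.1891
Φ⁻¹(FA) = -0.9842
c = −½·[z(H) + z(FA)] = −0.5 × (-0.1891 + (-0.9842)) = 0.58665
c > 0: the observer has a conservative response bias.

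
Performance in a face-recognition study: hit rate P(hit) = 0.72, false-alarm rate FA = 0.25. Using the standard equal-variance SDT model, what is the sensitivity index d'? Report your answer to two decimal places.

d' = 1.26

z(0.72) = 0.5828, z(0.25) = -0.6745
d' = z(H) − z(FA) = 0.5828 − (-0.6745) = 1.2573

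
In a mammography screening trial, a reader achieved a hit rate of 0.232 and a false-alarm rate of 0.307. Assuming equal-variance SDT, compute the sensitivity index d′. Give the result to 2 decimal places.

z(0.232) = -0.7323, z(0.307) = -0.5044
d' = z(H) − z(FA) = -0.7323 − (-0.5044) = -0.2279

d′ = -0.23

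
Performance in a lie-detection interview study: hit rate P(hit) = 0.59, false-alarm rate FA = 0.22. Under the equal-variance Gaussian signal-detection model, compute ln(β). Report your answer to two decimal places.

ln β = 0.27

z(H) = z(0.59) = 0.228
z(FA) = z(0.22) = -0.772
ln β = −½·[z(H)² − z(FA)²] = −0.5 × (0.052 − 0.596) = 0.272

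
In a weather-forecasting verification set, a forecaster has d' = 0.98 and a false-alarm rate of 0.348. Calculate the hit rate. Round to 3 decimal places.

z(false-alarm rate) = z(0.348) = -0.3907
z(H) = z(FA) + d' = -0.3907 + 0.98 = 0.5893
hit rate = Φ(0.5893) = 0.7222

hit rate = 0.722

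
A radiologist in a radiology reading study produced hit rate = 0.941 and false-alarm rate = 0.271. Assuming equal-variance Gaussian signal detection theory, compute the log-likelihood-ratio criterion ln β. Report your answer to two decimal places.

ln β = -1.04

Φ⁻¹(H) = Φ⁻¹(0.941) = 1.563
Φ⁻¹(FA) = Φ⁻¹(0.271) = -0.610
ln β = −½·[z(H)² − z(FA)²] = −0.5 × (2.443 − 0.372) = -1.0355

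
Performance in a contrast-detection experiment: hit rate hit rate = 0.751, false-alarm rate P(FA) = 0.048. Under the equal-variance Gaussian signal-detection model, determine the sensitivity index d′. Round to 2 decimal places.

d′ = 2.34

z(H) = z(0.751) = 0.678
z(FA) = z(0.048) = -1.665
d' = z(H) − z(FA) = 0.678 − (-1.665) = 2.343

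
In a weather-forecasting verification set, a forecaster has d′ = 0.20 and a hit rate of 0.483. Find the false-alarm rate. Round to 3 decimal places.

false-alarm rate = 0.404

z(hit rate) = z(0.483) = -0.0426
z(FA) = z(H) − d' = -0.0426 − 0.20 = -0.2426
false-alarm rate = Φ(-0.2426) = 0.4042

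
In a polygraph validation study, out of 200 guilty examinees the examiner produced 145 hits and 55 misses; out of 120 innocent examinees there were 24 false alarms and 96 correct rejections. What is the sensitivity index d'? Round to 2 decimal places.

d' = 1.44

H = 145/200 = 0.7250
FA = 24/120 = 0.2000
z(0.7250) = 0.5978, z(0.2000) = -0.8416
d' = z(H) − z(FA) = 0.5978 − (-0.8416) = 1.4394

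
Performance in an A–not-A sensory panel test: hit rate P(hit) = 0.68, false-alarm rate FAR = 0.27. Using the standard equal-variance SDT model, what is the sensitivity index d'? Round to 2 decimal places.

z(H) = 0.468
z(FA) = -0.613
d' = z(H) − z(FA) = 0.468 − (-0.613) = 1.081

d' = 1.08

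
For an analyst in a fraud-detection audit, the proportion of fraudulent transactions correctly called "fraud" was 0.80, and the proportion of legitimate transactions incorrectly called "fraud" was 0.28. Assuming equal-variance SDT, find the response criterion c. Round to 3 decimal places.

z(H) = z(0.80) = 0.8416
z(FA) = z(0.28) = -0.5828
c = −½·[z(H) + z(FA)] = −0.5 × (0.8416 + (-0.5828)) = -0.1294

c = -0.129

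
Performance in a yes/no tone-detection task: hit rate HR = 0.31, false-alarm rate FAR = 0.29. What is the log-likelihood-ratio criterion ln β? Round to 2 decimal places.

ln β = 0.03

z(H) = z(0.31) = -0.496
z(FA) = z(0.29) = -0.553
ln β = −½·[z(H)² − z(FA)²] = −0.5 × (0.246 − 0.306) = 0.030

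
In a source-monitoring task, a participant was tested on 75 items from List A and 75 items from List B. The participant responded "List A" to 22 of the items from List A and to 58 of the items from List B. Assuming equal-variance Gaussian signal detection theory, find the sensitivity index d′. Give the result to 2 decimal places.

d′ = -1.29

H = 22/75 = 0.2933
FA = 58/75 = 0.7733
z(0.2933) = -0.544, z(0.7733) = 0.750
d' = z(H) − z(FA) = -0.544 − 0.750 = -1.294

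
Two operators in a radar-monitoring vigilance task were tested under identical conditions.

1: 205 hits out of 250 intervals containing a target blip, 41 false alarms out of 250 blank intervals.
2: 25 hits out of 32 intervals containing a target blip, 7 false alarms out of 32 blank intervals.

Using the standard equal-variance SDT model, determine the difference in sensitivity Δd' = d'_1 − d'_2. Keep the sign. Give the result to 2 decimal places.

Δd' = 0.34

1: z(0.8200) = 0.915, z(0.1640) = -0.978, d' = 1.893
2: z(0.7812) = 0.776, z(0.2188) = -0.776, d' = 1.552
Δd' = d'_1 − d'_2 = 1.893 − 1.552 = 0.341
1 has the higher sensitivity.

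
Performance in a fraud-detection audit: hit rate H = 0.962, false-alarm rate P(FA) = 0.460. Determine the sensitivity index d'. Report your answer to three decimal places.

d' = 1.875

z(H) = z(0.962) = 1.7744
z(FA) = z(0.460) = -0.1004
d' = z(H) − z(FA) = 1.7744 − (-0.1004) = 1.8748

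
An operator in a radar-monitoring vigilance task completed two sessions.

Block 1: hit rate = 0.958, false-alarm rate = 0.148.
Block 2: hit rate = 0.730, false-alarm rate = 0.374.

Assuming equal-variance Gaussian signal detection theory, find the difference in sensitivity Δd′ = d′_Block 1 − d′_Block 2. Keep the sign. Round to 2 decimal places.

Block 1: z(0.958) = 1.728, z(0.148) = -1.045, d' = 2.773
Block 2: z(0.730) = 0.613, z(0.374) = -0.321, d' = 0.934
Δd' = d'_Block 1 − d'_Block 2 = 2.773 − 0.934 = 1.839
Block 1 has the higher sensitivity.

Δd′ = 1.84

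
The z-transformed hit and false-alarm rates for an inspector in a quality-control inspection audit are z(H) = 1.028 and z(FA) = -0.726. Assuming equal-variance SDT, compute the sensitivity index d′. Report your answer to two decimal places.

d′ = 1.75

d' = z(H) − z(FA) = 1.028 − (-0.726) = 1.754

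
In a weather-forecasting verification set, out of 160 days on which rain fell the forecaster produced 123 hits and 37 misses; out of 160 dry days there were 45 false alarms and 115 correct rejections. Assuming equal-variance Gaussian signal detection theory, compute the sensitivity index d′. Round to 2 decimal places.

H = 123/160 = 0.7688
FA = 45/160 = 0.2812
z(H) = 0.7349
z(FA) = -0.5793
d' = z(H) − z(FA) = 0.7349 − (-0.5793) = 1.3142

d′ = 1.31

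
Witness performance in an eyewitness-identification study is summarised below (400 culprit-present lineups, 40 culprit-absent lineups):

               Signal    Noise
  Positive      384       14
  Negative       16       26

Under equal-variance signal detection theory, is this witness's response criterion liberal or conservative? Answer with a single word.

z(H) = 1.751, z(FA) = -0.385
c = −½·(z(H) + z(FA)) = -0.683
c < 0 → liberal criterion (biased toward responding “yes”).

liberal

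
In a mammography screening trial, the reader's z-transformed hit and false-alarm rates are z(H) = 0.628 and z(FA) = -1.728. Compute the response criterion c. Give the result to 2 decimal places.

c = 0.55

c = −½·[z(H) + z(FA)] = −½·(0.628 + (-1.728)) = 0.550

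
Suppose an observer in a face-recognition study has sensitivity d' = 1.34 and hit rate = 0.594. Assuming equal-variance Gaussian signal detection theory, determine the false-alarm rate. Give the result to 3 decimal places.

z(hit rate) = z(0.594) = 0.2378
z(FA) = z(H) − d' = 0.2378 − 1.34 = -1.1022
false-alarm rate = Φ(-1.1022) = 0.1352

false-alarm rate = 0.135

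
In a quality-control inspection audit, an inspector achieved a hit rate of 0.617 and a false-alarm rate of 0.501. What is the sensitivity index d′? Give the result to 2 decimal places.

z(0.617) = 0.298, z(0.501) = 0.003
d' = z(H) − z(FA) = 0.298 − 0.003 = 0.295

d′ = 0.30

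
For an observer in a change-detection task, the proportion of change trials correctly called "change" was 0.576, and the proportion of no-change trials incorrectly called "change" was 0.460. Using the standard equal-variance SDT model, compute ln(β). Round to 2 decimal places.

Φ⁻¹(H) = Φ⁻¹(0.576) = 0.192
Φ⁻¹(FA) = Φ⁻¹(0.460) = -0.100
ln β = −½·[z(H)² − z(FA)²] = −0.5 × (0.037 − 0.010) = -0.0135

ln β = -0.01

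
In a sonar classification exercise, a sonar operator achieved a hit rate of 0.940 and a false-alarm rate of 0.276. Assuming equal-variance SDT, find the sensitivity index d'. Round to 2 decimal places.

d' = 2.15

z(H) = z(0.940) = 1.5548
z(FA) = z(0.276) = -0.5948
d' = z(H) − z(FA) = 1.5548 − (-0.5948) = 2.1496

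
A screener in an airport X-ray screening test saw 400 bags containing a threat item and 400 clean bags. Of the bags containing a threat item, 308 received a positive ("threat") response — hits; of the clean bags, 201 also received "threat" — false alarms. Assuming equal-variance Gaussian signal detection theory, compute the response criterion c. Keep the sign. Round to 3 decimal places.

c = -0.373

H = 308/400 = 0.7700
FA = 201/400 = 0.5025
Φ⁻¹(H) = Φ⁻¹(0.7700) = 0.7388
Φ⁻¹(FA) = Φ⁻¹(0.5025) = 0.0063
c = −½·[z(H) + z(FA)] = −0.5 × (0.7388 + 0.0063) = -0.37255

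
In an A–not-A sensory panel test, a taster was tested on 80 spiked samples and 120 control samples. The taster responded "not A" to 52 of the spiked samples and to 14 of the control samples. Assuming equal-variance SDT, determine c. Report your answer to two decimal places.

H = 52/80 = 0.6500
FA = 14/120 = 0.1167
Φ⁻¹(H) = 0.385
Φ⁻¹(FA) = -1.192
c = −½·[z(H) + z(FA)] = −0.5 × (0.385 + (-1.192)) = 0.4035
c > 0: the taster has a conservative response bias.

c = 0.40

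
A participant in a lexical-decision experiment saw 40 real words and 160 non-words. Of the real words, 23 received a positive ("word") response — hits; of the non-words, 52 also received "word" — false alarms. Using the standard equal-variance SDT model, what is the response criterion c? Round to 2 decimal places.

H = 23/40 = 0.5750
FA = 52/160 = 0.3250
Φ⁻¹(H) = Φ⁻¹(0.5750) = 0.189
Φ⁻¹(FA) = Φ⁻¹(0.3250) = -0.454
c = −½·[z(H) + z(FA)] = −0.5 × (0.189 + (-0.454)) = 0.1325
c > 0: the participant has a conservative response bias.

c = 0.13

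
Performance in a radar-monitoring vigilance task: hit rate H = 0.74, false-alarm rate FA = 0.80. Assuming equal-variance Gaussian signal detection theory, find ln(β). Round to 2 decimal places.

z(H) = 0.643
z(FA) = 0.842
ln β = −½·[z(H)² − z(FA)²] = −0.5 × (0.413 − 0.709) = 0.148

ln β = 0.15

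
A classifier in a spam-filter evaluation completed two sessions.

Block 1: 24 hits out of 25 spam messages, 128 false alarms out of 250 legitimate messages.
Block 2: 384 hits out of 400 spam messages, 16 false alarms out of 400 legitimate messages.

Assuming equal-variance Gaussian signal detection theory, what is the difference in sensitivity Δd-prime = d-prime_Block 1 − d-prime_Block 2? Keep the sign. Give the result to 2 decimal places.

Δd-prime = -1.78

Block 1: z(0.9600) = 1.751, z(0.5120) = 0.030, d' = 1.721
Block 2: z(0.9600) = 1.751, z(0.0400) = -1.751, d' = 3.502
Δd' = d'_Block 1 − d'_Block 2 = 1.721 − 3.502 = -1.781
Block 2 has the higher sensitivity.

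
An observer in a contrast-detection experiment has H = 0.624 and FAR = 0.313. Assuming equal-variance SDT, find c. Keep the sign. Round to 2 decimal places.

z(H) = z(0.624) = 0.316
z(FA) = z(0.313) = -0.487
c = −½·[z(H) + z(FA)] = −0.5 × (0.316 + (-0.487)) = 0.0855
c > 0: the observer has a conservative response bias.

c = 0.09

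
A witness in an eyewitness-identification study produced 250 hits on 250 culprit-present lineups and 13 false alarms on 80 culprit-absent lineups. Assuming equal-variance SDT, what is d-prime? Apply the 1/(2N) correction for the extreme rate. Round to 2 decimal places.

The hit rate is 250/250 = 1, so apply the 1/(2N) correction: H → 1 − 1/(2·250) = 0.99800.
z(H) = z(0.99800) = 2.878
z(FA) = z(0.16250) = -0.984
d' = 2.878 − (-0.984) = 3.862

d-prime = 3.86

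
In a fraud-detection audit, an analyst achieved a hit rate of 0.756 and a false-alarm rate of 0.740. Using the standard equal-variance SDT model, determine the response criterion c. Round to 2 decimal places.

z(H) = 0.6935
z(FA) = 0.6433
c = −½·[z(H) + z(FA)] = −0.5 × (0.6935 + 0.6433) = -0.6684
c < 0: the analyst has a liberal response bias.

c = -0.67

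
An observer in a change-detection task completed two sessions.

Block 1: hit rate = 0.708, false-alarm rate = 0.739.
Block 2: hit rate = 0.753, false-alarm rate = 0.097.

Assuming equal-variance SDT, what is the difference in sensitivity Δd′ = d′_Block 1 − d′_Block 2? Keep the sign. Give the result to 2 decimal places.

Δd′ = -2.08

Block 1: z(0.708) = 0.548, z(0.739) = 0.640, d' = -0.092
Block 2: z(0.753) = 0.684, z(0.097) = -1.299, d' = 1.983
Δd' = d'_Block 1 − d'_Block 2 = -0.092 − 1.983 = -2.075
Block 2 has the higher sensitivity.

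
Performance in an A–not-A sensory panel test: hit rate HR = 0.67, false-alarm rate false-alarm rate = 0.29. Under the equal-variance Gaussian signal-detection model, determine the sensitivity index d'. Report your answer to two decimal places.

z(H) = z(0.67) = 0.4399
z(FA) = z(0.29) = -0.5534
d' = z(H) − z(FA) = 0.4399 − (-0.5534) = 0.9933

d' = 0.99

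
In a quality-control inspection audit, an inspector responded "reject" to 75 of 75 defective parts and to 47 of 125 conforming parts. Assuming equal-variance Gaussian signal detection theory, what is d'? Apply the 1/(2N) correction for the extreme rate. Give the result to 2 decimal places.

d' = 2.79

The hit rate is 75/75 = 1, so apply the 1/(2N) correction: H → 1 − 1/(2·75) = 0.99333.
z(H) = z(0.99333) = 2.475
z(FA) = z(0.37600) = -0.316
d' = 2.475 − (-0.316) = 2.791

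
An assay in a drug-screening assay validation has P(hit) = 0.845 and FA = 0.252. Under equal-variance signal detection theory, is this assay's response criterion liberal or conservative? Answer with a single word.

liberal

z(H) = 1.015, z(FA) = -0.668
c = −½·(z(H) + z(FA)) = -0.1735
c < 0 → liberal criterion (biased toward responding “yes”).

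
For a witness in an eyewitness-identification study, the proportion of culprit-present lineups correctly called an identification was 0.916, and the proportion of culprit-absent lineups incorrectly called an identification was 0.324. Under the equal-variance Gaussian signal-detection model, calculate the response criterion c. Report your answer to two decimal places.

z(H) = 1.379
z(FA) = -0.457
c = −½·[z(H) + z(FA)] = −0.5 × (1.379 + (-0.457)) = -0.461
c < 0: the witness has a liberal response bias.

c = -0.46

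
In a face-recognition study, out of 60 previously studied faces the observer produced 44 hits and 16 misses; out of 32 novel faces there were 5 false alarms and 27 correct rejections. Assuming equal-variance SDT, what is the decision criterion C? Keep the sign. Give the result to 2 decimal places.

H = 44/60 = 0.7333
FA = 5/32 = 0.1562
z(H) = z(0.7333) = 0.6228
z(FA) = z(0.1562) = -1.0102
c = −½·[z(H) + z(FA)] = −0.5 × (0.6228 + (-1.0102)) = 0.1937

C = 0.19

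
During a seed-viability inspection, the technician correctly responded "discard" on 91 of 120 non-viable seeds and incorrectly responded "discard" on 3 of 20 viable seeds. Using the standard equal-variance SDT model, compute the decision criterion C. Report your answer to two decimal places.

H = 91/120 = 0.7583
FA = 3/20 = 0.1500
z(H) = z(0.7583) = 0.7008
z(FA) = z(0.1500) = -1.0364
c = −½·[z(H) + z(FA)] = −0.5 × (0.7008 + (-1.0364)) = 0.1678
c > 0: the technician has a conservative response bias.

C = 0.17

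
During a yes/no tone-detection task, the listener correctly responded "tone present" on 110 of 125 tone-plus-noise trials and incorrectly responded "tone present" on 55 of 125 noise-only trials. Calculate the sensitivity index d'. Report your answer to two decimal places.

d' = 1.33

H = 110/125 = 0.8800
FA = 55/125 = 0.4400
z(H) = z(0.8800) = 1.175
z(FA) = z(0.4400) = -0.151
d' = z(H) − z(FA) = 1.175 − (-0.151) = 1.326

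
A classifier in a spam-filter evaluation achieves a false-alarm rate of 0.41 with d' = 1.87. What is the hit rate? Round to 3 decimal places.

z(false-alarm rate) = z(0.41) = -0.2275
z(H) = z(FA) + d' = -0.2275 + 1.87 = 1.6425
hit rate = Φ(1.6425) = 0.9498

hit rate = 0.950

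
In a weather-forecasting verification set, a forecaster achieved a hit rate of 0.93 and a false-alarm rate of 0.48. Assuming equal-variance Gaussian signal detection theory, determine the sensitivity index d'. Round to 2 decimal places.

d' = 1.53

z(H) = z(0.93) = 1.4758
z(FA) = z(0.48) = -0.0502
d' = z(H) − z(FA) = 1.4758 − (-0.0502) = 1.5260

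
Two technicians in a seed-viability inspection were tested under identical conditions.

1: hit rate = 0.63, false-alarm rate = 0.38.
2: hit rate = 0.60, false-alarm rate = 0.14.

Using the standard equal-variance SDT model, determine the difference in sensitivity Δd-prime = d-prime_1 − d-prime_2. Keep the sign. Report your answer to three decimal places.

1: z(0.63) = 0.3319, z(0.38) = -0.3055, d' = 0.6374
2: z(0.60) = 0.2533, z(0.14) = -1.0803, d' = 1.3336
Δd' = d'_1 − d'_2 = 0.6374 − 1.3336 = -0.6962
2 has the higher sensitivity.

Δd-prime = -0.696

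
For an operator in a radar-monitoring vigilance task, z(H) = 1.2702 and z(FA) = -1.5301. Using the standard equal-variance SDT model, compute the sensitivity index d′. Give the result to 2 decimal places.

d' = z(H) − z(FA) = 1.2702 − (-1.5301) = 2.8003

d′ = 2.80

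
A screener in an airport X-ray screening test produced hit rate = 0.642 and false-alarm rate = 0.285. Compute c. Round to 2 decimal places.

Φ⁻¹(H) = 0.364
Φ⁻¹(FA) = -0.568
c = −½·[z(H) + z(FA)] = −0.5 × (0.364 + (-0.568)) = 0.102

c = 0.10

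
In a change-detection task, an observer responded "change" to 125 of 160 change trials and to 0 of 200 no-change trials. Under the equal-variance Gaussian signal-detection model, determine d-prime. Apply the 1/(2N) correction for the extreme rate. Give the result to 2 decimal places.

The false-alarm rate is 0/200 = 0, so apply the 1/(2N) correction: FA → 1/(2·200) = 0.00250.
z(H) = z(0.78125) = 0.776
z(FA) = z(0.00250) = -2.807
d' = 0.776 − (-2.807) = 3.583

d-prime = 3.58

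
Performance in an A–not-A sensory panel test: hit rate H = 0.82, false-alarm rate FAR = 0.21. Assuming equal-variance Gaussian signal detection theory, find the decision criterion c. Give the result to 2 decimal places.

z(H) = z(0.82) = 0.915
z(FA) = z(0.21) = -0.806
c = −½·[z(H) + z(FA)] = −0.5 × (0.915 + (-0.806)) = -0.0545

c = -0.05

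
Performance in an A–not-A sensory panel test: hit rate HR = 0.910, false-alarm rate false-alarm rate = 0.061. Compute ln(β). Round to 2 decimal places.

Φ⁻¹(0.910) = 1.341, Φ⁻¹(0.061) = -1.546
ln β = −½·[z(H)² − z(FA)²] = −0.5 × (1.798 − 2.390) = 0.296

ln β = 0.30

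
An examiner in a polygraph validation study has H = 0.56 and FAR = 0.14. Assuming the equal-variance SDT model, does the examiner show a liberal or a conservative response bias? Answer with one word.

z(H) = 0.151, z(FA) = -1.080
c = −½·(z(H) + z(FA)) = 0.4645
c > 0 → conservative criterion (biased toward responding “no”).

conservative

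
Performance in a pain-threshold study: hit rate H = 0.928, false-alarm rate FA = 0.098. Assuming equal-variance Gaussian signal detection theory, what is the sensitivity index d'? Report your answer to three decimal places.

Φ⁻¹(H) = Φ⁻¹(0.928) = 1.4611
Φ⁻¹(FA) = Φ⁻¹(0.098) = -1.2930
d' = z(H) − z(FA) = 1.4611 − (-1.2930) = 2.7541

d' = 2.754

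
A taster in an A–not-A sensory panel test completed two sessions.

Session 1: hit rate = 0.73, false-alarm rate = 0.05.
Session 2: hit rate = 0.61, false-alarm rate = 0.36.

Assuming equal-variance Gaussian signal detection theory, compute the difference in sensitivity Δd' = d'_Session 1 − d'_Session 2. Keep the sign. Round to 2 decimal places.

Δd' = 1.62

Session 1: z(0.73) = 0.613, z(0.05) = -1.645, d' = 2.258
Session 2: z(0.61) = 0.279, z(0.36) = -0.358, d' = 0.637
Δd' = d'_Session 1 − d'_Session 2 = 2.258 − 0.637 = 1.621
Session 1 has the higher sensitivity.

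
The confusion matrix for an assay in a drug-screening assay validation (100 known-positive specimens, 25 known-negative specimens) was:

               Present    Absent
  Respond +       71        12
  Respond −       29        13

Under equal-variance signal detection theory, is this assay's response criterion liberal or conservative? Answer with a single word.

z(H) = 0.553, z(FA) = -0.050
c = −½·(z(H) + z(FA)) = -0.2515
c < 0 → liberal criterion (biased toward responding “yes”).

liberal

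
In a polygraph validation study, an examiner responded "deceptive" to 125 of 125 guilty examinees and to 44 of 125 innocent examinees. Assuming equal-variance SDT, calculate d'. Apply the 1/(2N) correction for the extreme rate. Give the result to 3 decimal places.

The hit rate is 125/125 = 1, so apply the 1/(2N) correction: H → 1 − 1/(2·125) = 0.99600.
z(H) = z(0.99600) = 2.6521
z(FA) = z(0.35200) = -0.3799
d' = 2.6521 − (-0.3799) = 3.0320

d' = 3.032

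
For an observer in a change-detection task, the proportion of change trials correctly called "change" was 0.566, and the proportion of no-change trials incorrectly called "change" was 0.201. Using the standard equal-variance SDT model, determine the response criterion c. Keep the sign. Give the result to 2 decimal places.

z(0.566) = 0.1662, z(0.201) = -0.8381
c = −½·[z(H) + z(FA)] = −0.5 × (0.1662 + (-0.8381)) = 0.33595
c > 0: the observer has a conservative response bias.

c = 0.34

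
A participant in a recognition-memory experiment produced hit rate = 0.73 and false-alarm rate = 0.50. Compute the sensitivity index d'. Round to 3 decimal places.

Φ⁻¹(0.73) = 0.6128, Φ⁻¹(0.50) = 0.0000
d' = z(H) − z(FA) = 0.6128 − 0.0000 = 0.6128

d' = 0.613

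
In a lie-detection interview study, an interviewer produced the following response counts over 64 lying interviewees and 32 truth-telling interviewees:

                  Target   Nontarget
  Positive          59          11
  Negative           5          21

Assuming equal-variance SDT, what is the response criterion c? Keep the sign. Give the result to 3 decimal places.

c = -0.508

H = 59/64 = 0.9219
FA = 11/32 = 0.3438
z(0.9219) = 1.4180, z(0.3438) = -0.4021
c = −½·[z(H) + z(FA)] = −0.5 × (1.4180 + (-0.4021)) = -0.50795
c < 0: the interviewer has a liberal response bias.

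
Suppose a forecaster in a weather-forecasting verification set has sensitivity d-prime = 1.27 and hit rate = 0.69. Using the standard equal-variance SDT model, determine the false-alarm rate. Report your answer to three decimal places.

z(hit rate) = z(0.69) = 0.4959
z(FA) = z(H) − d' = 0.4959 − 1.27 = -0.7741
false-alarm rate = Φ(-0.7741) = 0.2194

false-alarm rate = 0.219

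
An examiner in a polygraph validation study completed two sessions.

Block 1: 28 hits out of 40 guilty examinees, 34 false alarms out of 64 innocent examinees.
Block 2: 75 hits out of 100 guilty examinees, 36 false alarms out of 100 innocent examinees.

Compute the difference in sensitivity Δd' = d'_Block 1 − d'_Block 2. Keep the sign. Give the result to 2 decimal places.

Δd' = -0.59

Block 1: z(0.7000) = 0.524, z(0.5312) = 0.078, d' = 0.446
Block 2: z(0.7500) = 0.674, z(0.3600) = -0.358, d' = 1.032
Δd' = d'_Block 1 − d'_Block 2 = 0.446 − 1.032 = -0.586
Block 2 has the higher sensitivity.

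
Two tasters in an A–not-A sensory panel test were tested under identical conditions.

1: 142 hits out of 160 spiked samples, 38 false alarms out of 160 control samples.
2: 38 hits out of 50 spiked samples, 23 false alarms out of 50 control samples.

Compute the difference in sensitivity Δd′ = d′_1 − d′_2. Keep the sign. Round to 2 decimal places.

1: z(0.8875) = 1.213, z(0.2375) = -0.714, d' = 1.927
2: z(0.7600) = 0.706, z(0.4600) = -0.100, d' = 0.806
Δd' = d'_1 − d'_2 = 1.927 − 0.806 = 1.121
1 has the higher sensitivity.

Δd′ = 1.12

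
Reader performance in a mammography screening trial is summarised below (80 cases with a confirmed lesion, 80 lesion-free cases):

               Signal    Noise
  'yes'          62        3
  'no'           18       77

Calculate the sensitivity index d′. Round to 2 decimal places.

H = 62/80 = 0.7750
FA = 3/80 = 0.0375
z(H) = z(0.7750) = 0.7554
z(FA) = z(0.0375) = -1.7805
d' = z(H) − z(FA) = 0.7554 − (-1.7805) = 2.5359

d′ = 2.54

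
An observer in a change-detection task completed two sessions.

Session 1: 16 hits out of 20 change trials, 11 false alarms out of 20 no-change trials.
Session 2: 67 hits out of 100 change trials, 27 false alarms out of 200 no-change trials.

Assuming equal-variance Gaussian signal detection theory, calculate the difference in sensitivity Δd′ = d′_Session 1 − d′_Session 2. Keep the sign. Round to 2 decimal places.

Session 1: z(0.8000) = 0.842, z(0.5500) = 0.126, d' = 0.716
Session 2: z(0.6700) = 0.440, z(0.1350) = -1.103, d' = 1.543
Δd' = d'_Session 1 − d'_Session 2 = 0.716 − 1.543 = -0.827
Session 2 has the higher sensitivity.

Δd′ = -0.83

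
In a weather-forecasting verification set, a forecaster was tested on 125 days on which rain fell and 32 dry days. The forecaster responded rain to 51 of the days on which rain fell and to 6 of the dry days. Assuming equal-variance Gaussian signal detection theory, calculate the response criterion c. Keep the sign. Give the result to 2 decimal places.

c = 0.56

H = 51/125 = 0.4080
FA = 6/32 = 0.1875
z(H) = -0.2327
z(FA) = -0.8871
c = −½·[z(H) + z(FA)] = −0.5 × (-0.2327 + (-0.8871)) = 0.5599
c > 0: the forecaster has a conservative response bias.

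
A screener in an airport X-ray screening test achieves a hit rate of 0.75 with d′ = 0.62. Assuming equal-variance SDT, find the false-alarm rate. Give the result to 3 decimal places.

z(hit rate) = z(0.75) = 0.6745
z(FA) = z(H) − d' = 0.6745 − 0.62 = 0.0545
false-alarm rate = Φ(0.0545) = 0.5217

false-alarm rate = 0.522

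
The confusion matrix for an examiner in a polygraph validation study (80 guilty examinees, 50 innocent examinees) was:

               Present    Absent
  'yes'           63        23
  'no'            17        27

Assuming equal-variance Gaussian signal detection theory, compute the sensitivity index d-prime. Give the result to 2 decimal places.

H = 63/80 = 0.7875
FA = 23/50 = 0.4600
z(H) = z(0.7875) = 0.798
z(FA) = z(0.4600) = -0.100
d' = z(H) − z(FA) = 0.798 − (-0.100) = 0.898

d-prime = 0.90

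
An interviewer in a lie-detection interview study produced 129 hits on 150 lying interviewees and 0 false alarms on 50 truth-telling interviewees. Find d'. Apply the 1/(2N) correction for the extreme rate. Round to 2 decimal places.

The false-alarm rate is 0/50 = 0, so apply the 1/(2N) correction: FA → 1/(2·50) = 0.01000.
z(H) = z(0.86000) = 1.080
z(FA) = z(0.01000) = -2.326
d' = 1.080 − (-2.326) = 3.406

d' = 3.41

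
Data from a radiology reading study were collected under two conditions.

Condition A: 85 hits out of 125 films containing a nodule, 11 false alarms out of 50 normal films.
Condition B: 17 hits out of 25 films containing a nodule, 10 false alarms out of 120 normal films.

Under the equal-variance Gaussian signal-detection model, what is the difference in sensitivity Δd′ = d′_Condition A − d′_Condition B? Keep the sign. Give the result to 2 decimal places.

Δd′ = -0.61

Condition A: z(0.6800) = 0.468, z(0.2200) = -0.772, d' = 1.240
Condition B: z(0.6800) = 0.468, z(0.0833) = -1.383, d' = 1.851
Δd' = d'_Condition A − d'_Condition B = 1.240 − 1.851 = -0.611
Condition B has the higher sensitivity.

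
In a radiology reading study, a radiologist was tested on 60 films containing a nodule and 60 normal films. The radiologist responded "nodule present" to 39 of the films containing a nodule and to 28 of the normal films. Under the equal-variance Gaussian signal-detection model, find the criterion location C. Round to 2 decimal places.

C = -0.15

H = 39/60 = 0.6500
FA = 28/60 = 0.4667
z(H) = z(0.6500) = 0.3853
z(FA) = z(0.4667) = -0.0836
c = −½·[z(H) + z(FA)] = −0.5 × (0.3853 + (-0.0836)) = -0.15085
c < 0: the radiologist has a liberal response bias.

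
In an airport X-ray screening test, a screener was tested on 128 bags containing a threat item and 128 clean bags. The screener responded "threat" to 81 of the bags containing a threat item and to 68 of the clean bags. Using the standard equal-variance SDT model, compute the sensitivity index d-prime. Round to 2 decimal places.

d-prime = 0.26

H = 81/128 = 0.6328
FA = 68/128 = 0.5312
Φ⁻¹(H) = 0.339
Φ⁻¹(FA) = 0.078
d' = z(H) − z(FA) = 0.339 − 0.078 = 0.261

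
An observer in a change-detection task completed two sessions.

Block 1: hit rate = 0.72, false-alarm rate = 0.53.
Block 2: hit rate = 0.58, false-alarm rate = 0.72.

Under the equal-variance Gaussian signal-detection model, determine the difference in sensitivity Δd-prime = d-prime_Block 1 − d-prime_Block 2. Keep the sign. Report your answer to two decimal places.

Δd-prime = 0.89

Block 1: z(0.72) = 0.583, z(0.53) = 0.075, d' = 0.508
Block 2: z(0.58) = 0.202, z(0.72) = 0.583, d' = -0.381
Δd' = d'_Block 1 − d'_Block 2 = 0.508 − (-0.381) = 0.889
Block 1 has the higher sensitivity.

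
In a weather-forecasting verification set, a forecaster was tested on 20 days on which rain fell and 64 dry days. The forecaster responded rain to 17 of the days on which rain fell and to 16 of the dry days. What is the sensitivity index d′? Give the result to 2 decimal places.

H = 17/20 = 0.8500
FA = 16/64 = 0.2500
z(H) = z(0.8500) = 1.036
z(FA) = z(0.2500) = -0.674
d' = z(H) − z(FA) = 1.036 − (-0.674) = 1.710

d′ = 1.71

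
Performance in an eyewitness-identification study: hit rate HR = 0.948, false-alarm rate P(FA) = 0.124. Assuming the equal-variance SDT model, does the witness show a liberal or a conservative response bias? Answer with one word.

liberal

z(H) = 1.626, z(FA) = -1.155
c = −½·(z(H) + z(FA)) = -0.2355
c < 0 → liberal criterion (biased toward responding “yes”).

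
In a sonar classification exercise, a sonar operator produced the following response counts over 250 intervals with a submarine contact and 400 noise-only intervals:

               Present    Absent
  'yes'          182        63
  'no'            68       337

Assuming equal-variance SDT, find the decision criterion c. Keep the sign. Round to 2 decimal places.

c = 0.20

H = 182/250 = 0.7280
FA = 63/400 = 0.1575
z(0.7280) = 0.6068, z(0.1575) = -1.0048
c = −½·[z(H) + z(FA)] = −0.5 × (0.6068 + (-1.0048)) = 0.1990
c > 0: the sonar operator has a conservative response bias.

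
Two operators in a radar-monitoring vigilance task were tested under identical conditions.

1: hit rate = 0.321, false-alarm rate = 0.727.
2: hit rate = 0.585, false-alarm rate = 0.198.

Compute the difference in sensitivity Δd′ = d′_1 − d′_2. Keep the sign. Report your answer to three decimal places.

Δd′ = -2.132

1: z(0.321) = -0.4649, z(0.727) = 0.6038, d' = -1.0687
2: z(0.585) = 0.2147, z(0.198) = -0.8488, d' = 1.0635
Δd' = d'_1 − d'_2 = -1.0687 − 1.0635 = -2.1322
2 has the higher sensitivity.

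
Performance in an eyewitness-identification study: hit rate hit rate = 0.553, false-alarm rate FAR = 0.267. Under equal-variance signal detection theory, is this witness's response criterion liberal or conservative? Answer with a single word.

z(H) = 0.133, z(FA) = -0.622
c = −½·(z(H) + z(FA)) = 0.2445
c > 0 → conservative criterion (biased toward responding “no”).

conservative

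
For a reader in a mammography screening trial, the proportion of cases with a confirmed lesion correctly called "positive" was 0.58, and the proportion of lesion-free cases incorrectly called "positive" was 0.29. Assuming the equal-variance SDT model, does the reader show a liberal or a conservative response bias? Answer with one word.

z(H) = 0.202, z(FA) = -0.553
c = −½·(z(H) + z(FA)) = 0.1755
c > 0 → conservative criterion (biased toward responding “no”).

conservative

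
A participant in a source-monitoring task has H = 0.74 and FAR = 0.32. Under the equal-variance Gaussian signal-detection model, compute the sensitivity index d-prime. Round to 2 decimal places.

d-prime = 1.11

z(H) = 0.6433
z(FA) = -0.4677
d' = z(H) − z(FA) = 0.6433 − (-0.4677) = 1.1110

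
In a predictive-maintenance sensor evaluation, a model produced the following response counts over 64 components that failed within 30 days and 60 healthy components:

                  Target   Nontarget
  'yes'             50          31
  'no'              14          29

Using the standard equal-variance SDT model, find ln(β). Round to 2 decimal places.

ln β = -0.30

H = 50/64 = 0.7812
FA = 31/60 = 0.5167
z(0.7812) = 0.776, z(0.5167) = 0.042
ln β = −½·[z(H)² − z(FA)²] = −0.5 × (0.602 − 0.002) = -0.300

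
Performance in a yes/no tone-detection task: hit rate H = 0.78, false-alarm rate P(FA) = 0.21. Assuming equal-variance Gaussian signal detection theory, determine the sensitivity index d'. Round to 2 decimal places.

d' = 1.58

z(H) = 0.772
z(FA) = -0.806
d' = z(H) − z(FA) = 0.772 − (-0.806) = 1.578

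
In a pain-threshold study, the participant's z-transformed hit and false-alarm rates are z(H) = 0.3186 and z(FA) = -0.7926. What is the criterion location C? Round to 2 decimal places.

c = −½·[z(H) + z(FA)] = −½·(0.3186 + (-0.7926)) = 0.2370

C = 0.24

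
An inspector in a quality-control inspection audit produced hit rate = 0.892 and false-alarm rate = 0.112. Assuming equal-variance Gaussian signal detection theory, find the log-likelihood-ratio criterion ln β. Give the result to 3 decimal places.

Φ⁻¹(H) = 1.2372
Φ⁻¹(FA) = -1.2160
ln β = −½·[z(H)² − z(FA)²] = −0.5 × (1.5307 − 1.4787) = -0.0260

ln β = -0.026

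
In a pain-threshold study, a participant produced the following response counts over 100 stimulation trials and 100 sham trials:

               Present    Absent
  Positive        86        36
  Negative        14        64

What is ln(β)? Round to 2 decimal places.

H = 86/100 = 0.8600
FA = 36/100 = 0.3600
z(H) = 1.080
z(FA) = -0.358
ln β = −½·[z(H)² − z(FA)²] = −0.5 × (1.166 − 0.128) = -0.519

ln β = -0.52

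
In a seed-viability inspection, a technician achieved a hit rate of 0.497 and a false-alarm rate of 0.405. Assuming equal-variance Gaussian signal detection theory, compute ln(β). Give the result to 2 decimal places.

ln β = 0.03

z(H) = z(0.497) = -0.008
z(FA) = z(0.405) = -0.240
ln β = −½·[z(H)² − z(FA)²] = −0.5 × (0.000 − 0.058) = 0.029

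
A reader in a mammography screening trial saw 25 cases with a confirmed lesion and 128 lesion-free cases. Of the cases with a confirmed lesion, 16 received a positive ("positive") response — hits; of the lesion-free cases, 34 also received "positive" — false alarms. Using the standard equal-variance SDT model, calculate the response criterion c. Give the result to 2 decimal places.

H = 16/25 = 0.6400
FA = 34/128 = 0.2656
z(H) = 0.3585
z(FA) = -0.6262
c = −½·[z(H) + z(FA)] = −0.5 × (0.3585 + (-0.6262)) = 0.13385

c = 0.13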